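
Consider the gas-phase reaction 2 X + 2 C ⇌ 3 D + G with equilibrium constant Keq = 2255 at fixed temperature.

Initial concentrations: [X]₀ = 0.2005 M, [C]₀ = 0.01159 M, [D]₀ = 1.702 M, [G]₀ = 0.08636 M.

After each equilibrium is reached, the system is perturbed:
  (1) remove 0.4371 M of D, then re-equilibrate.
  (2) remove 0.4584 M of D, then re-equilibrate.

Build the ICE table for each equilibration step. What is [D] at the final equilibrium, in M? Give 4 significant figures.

[D]_eq = 0.7933 M

Q₀ = 7.8849e+04 vs Keq = 2255 ⇒ Q>K, reverse
Step 1:
                    X           C           D           G
  init         0.2005     0.01159       1.702     0.08636
  Δ           0.03714     0.03714    -0.05572    -0.01857
  eq           0.2376     0.04873       1.646     0.06779
  solve Keq expr → x = -0.01857; check Q = 2255
Then remove 0.4371 M of D.
Step 2:
                    X           C           D           G
  init         0.2376     0.04873       1.209     0.06779
  Δ           -0.0137     -0.0137     0.02055     0.00685
  eq           0.2239     0.03503        1.23     0.07464
  solve Keq expr → x = 0.00685; check Q = 2255
Then remove 0.4584 M of D.
Step 3:
                    X           C           D           G
  init         0.2239     0.03503      0.7713     0.07464
  Δ          -0.01467    -0.01467     0.02201    0.007337
  eq           0.2093     0.02036      0.7933     0.08198
  solve Keq expr → x = 0.007337; check Q = 2255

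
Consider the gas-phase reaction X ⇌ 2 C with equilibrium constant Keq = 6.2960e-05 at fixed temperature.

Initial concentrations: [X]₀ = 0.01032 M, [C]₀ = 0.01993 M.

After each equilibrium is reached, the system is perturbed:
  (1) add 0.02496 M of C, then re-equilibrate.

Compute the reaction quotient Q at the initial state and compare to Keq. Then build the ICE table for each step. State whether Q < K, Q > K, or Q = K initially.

Q₀ = 0.03849 vs Keq = 6.2960e-05 ⇒ Q>K, reverse
Step 1:
                    X           C
  Initial     0.01032     0.01993
  Change     0.009408    -0.01882
  Equil       0.01973    0.001114
  solve Keq expr → x = -0.009408; check Q = 6.2960e-05
Then add 0.02496 M of C.
Step 2:
                    X           C
  Initial     0.01973     0.02607
  Change      0.01233    -0.02465
  Equil       0.03205    0.001421
  solve Keq expr → x = -0.01233; check Q = 6.2960e-05

Q₀ = 0.03849; Q > K (proceeds reverse)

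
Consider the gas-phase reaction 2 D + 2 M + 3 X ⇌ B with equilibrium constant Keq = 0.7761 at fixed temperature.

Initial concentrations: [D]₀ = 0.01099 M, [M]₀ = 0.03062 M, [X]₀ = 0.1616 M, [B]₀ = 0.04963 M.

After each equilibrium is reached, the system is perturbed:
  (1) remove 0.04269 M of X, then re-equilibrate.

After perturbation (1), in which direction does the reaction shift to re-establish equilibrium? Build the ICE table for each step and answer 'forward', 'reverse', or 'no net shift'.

Q₀ = 1.0385e+08 vs Keq = 0.7761 ⇒ Q>K, reverse
Step 1:
                   D          M          X          B
  I          0.01099    0.03062     0.1616    0.04963
  C          0.09925    0.09925     0.1489   -0.04963
  E           0.1102     0.1299     0.3105 4.7611e-06
  solve Keq expr → x = -0.04963; check Q = 0.7761
Then remove 0.04269 M of X.
Step 2:
                   D          M          X          B
  I           0.1102     0.1299     0.2678 4.7611e-06
  C       3.4115e-06 3.4115e-06 5.1172e-06 -1.7057e-06
  E           0.1102     0.1299     0.2678 3.0553e-06
  solve Keq expr → x = -1.7057e-06; check Q = 0.7761

Direction: reverse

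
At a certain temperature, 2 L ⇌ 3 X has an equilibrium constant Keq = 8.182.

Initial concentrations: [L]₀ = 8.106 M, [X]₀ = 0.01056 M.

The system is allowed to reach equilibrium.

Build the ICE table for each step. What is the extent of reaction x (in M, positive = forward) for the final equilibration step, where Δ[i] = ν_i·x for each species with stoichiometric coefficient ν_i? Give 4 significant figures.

x = 1.819 M

Q₀ = 1.7922e-08 vs Keq = 8.182 ⇒ Q<K, forward
Step 1:
                   L          X
  I            8.106    0.01056
  C           -3.637      5.456
  E            4.469      5.467
  solve Keq expr → x = 1.819; check Q = 8.182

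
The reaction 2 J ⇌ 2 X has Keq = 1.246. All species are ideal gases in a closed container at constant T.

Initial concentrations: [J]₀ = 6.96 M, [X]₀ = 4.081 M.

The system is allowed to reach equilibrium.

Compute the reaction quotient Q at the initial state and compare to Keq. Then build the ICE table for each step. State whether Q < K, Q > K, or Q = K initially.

Q₀ = 0.3438; Q < K (proceeds forward)

Q₀ = 0.3438 vs Keq = 1.246 ⇒ Q<K, forward
Step 1:
                    J           X
  init           6.96       4.081
  Δ            -1.743       1.743
  eq            5.217       5.824
  solve Keq expr → x = 0.8714; check Q = 1.246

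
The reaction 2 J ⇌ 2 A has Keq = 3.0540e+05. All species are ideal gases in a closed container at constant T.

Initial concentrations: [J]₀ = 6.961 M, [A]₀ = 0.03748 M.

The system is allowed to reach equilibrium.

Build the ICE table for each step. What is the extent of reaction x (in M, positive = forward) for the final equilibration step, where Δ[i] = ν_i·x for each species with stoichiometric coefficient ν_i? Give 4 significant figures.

x = 3.474 M

Q₀ = 2.8991e-05 vs Keq = 3.0540e+05 ⇒ Q<K, forward
Step 1:
                   J          A
  I            6.961    0.03748
  C           -6.948      6.948
  E          0.01264      6.986
  solve Keq expr → x = 3.474; check Q = 3.0540e+05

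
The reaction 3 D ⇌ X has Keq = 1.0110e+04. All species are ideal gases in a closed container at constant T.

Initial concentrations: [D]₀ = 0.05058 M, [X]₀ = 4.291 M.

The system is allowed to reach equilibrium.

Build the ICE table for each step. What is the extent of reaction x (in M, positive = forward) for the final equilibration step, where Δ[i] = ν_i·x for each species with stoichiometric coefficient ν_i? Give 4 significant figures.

Q₀ = 3.3161e+04 vs Keq = 1.0110e+04 ⇒ Q>K, reverse
Step 1:
                  D         X
  Initial   0.05058     4.291
  Change    0.02452 -0.008174
  Equil      0.0751     4.283
  solve Keq expr → x = -0.008174; check Q = 1.0110e+04

x = -0.008174 M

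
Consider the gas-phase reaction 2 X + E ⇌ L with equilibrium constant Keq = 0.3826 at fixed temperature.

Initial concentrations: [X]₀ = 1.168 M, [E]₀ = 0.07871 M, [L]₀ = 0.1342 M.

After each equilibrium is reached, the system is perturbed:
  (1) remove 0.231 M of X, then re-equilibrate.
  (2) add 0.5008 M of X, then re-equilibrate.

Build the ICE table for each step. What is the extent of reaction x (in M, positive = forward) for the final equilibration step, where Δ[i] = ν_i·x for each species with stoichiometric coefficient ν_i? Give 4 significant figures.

x = 0.0338 M

Q₀ = 1.25 vs Keq = 0.3826 ⇒ Q>K, reverse
Step 1:
                  X         E         L
  I           1.168   0.07871    0.1342
  C          0.1054   0.05269  -0.05269
  E           1.273    0.1314   0.08151
  solve Keq expr → x = -0.05269; check Q = 0.3826
Then remove 0.231 M of X.
Step 2:
                  X         E         L
  I           1.042    0.1314   0.08151
  C          0.0325   0.01625  -0.01625
  E           1.075    0.1476   0.06526
  solve Keq expr → x = -0.01625; check Q = 0.3826
Then add 0.5008 M of X.
Step 3:
                  X         E         L
  I           1.576    0.1476   0.06526
  C         -0.0676   -0.0338    0.0338
  E           1.508    0.1138   0.09906
  solve Keq expr → x = 0.0338; check Q = 0.3826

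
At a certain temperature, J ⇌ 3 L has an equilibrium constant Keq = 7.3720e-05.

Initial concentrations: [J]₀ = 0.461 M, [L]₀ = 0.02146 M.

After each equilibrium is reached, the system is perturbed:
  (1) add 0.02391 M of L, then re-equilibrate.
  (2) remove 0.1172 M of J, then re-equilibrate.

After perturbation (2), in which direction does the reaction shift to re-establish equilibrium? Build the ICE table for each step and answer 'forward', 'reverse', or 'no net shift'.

Q₀ = 2.1438e-05 vs Keq = 7.3720e-05 ⇒ Q<K, forward
Step 1:
                    J           L
  I             0.461     0.02146
  C         -0.003615     0.01085
  E            0.4574     0.03231
  solve Keq expr → x = 0.003615; check Q = 7.3720e-05
Then add 0.02391 M of L.
Step 2:
                    J           L
  I            0.4574     0.05622
  C          0.007908    -0.02372
  E            0.4653     0.03249
  solve Keq expr → x = -0.007908; check Q = 7.3720e-05
Then remove 0.1172 M of J.
Step 3:
                    J           L
  I            0.3481     0.03249
  C        9.8928e-04   -0.002968
  E            0.3491     0.02952
  solve Keq expr → x = -9.8928e-04; check Q = 7.3720e-05

Direction: reverse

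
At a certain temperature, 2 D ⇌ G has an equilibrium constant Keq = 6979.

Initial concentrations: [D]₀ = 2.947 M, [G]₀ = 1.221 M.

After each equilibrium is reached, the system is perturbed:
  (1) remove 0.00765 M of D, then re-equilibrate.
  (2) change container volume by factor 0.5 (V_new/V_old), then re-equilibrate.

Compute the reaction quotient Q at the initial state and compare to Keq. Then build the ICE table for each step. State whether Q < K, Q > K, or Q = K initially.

Q₀ = 0.1406 vs Keq = 6979 ⇒ Q<K, forward
Step 1:
                    D           G
  Initial       2.947       1.221
  Change       -2.927       1.464
  Equil       0.01961       2.685
  solve Keq expr → x = 1.464; check Q = 6979
Then remove 0.00765 M of D.
Step 2:
                    D           G
  Initial     0.01196       2.685
  Change     0.007636   -0.003818
  Equil        0.0196       2.681
  solve Keq expr → x = -0.003818; check Q = 6979
Then change container volume by factor 0.5 (V_new/V_old).
Step 3:
                    D           G
  Initial      0.0392       5.362
  Change     -0.01147    0.005733
  Equil       0.02773       5.367
  solve Keq expr → x = 0.005733; check Q = 6979

Q₀ = 0.1406; Q < K (proceeds forward)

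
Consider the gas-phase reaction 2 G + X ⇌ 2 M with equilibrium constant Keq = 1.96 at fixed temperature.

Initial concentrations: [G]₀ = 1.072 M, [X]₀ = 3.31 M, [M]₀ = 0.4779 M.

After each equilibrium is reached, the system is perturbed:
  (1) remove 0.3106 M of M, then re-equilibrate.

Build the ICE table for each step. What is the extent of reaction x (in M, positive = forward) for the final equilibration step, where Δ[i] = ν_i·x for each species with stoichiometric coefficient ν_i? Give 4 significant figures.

x = 0.04439 M

Q₀ = 0.06004 vs Keq = 1.96 ⇒ Q<K, forward
Step 1:
                  G         X         M
  I           1.072      3.31    0.4779
  C         -0.6195   -0.3097    0.6195
  E          0.4525         3     1.097
  solve Keq expr → x = 0.3097; check Q = 1.96
Then remove 0.3106 M of M.
Step 2:
                  G         X         M
  I          0.4525         3    0.7868
  C        -0.08877  -0.04439   0.08877
  E          0.3638     2.956    0.8755
  solve Keq expr → x = 0.04439; check Q = 1.96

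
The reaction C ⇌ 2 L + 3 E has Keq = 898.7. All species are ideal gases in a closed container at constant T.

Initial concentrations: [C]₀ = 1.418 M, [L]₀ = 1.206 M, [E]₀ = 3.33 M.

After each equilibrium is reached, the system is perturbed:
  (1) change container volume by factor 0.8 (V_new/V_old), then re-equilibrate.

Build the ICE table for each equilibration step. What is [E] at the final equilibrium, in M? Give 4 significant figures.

Q₀ = 37.87 vs Keq = 898.7 ⇒ Q<K, forward
Step 1:
                   C          L          E
  I            1.418      1.206       3.33
  C          -0.5868      1.174       1.76
  E           0.8312       2.38       5.09
  solve Keq expr → x = 0.5868; check Q = 898.7
Then change container volume by factor 0.8 (V_new/V_old).
Step 2:
                   C          L          E
  I            1.039      2.975      6.363
  C           0.2331    -0.4662    -0.6993
  E            1.272      2.508      5.664
  solve Keq expr → x = -0.2331; check Q = 898.7

[E]_eq = 5.664 M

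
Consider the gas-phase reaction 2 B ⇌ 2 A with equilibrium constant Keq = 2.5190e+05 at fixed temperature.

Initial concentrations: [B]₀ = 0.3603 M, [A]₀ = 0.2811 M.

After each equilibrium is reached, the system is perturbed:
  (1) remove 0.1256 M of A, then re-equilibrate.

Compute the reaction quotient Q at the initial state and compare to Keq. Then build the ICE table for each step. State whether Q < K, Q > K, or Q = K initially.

Q₀ = 0.6087 vs Keq = 2.5190e+05 ⇒ Q<K, forward
Step 1:
                  B         A
  I          0.3603    0.2811
  C          -0.359     0.359
  E        0.001275    0.6401
  solve Keq expr → x = 0.1795; check Q = 2.5190e+05
Then remove 0.1256 M of A.
Step 2:
                  B         A
  I        0.001275    0.5145
  C       -2.4975e-04 2.4975e-04
  E        0.001026    0.5148
  solve Keq expr → x = 1.2488e-04; check Q = 2.5190e+05

Q₀ = 0.6087; Q < K (proceeds forward)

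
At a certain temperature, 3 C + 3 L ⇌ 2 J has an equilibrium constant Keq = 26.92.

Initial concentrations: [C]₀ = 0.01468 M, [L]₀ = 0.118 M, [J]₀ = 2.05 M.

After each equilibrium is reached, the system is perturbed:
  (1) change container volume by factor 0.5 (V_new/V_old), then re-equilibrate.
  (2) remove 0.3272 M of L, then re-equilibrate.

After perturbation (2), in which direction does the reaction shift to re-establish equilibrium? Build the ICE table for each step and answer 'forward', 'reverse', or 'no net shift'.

Direction: reverse

Q₀ = 8.0851e+08 vs Keq = 26.92 ⇒ Q>K, reverse
Step 1:
                   C          L          J
  init       0.01468      0.118       2.05
  Δ           0.6167     0.6167    -0.4111
  eq          0.6313     0.7347      1.639
  solve Keq expr → x = -0.2056; check Q = 26.92
Then change container volume by factor 0.5 (V_new/V_old).
Step 2:
                   C          L          J
  init         1.263      1.469      3.278
  Δ          -0.4751    -0.4751     0.3168
  eq          0.7875     0.9942      3.595
  solve Keq expr → x = 0.1584; check Q = 26.92
Then remove 0.3272 M of L.
Step 3:
                   C          L          J
  init        0.7875      0.667      3.595
  Δ           0.1513     0.1513    -0.1009
  eq          0.9388     0.8183      3.494
  solve Keq expr → x = -0.05043; check Q = 26.92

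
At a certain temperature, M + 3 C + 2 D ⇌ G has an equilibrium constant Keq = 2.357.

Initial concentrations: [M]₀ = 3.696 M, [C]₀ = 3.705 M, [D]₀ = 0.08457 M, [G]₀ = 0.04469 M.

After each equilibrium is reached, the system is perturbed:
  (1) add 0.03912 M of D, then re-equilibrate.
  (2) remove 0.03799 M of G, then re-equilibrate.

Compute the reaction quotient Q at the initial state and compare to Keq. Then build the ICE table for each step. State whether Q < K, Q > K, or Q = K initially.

Q₀ = 0.03324; Q < K (proceeds forward)

Q₀ = 0.03324 vs Keq = 2.357 ⇒ Q<K, forward
Step 1:
                   M          C          D          G
  init         3.696      3.705    0.08457    0.04469
  Δ         -0.03524    -0.1057   -0.07048    0.03524
  eq           3.661      3.599    0.01409    0.07993
  solve Keq expr → x = 0.03524; check Q = 2.357
Then add 0.03912 M of D.
Step 2:
                   M          C          D          G
  init         3.661      3.599    0.05321    0.07993
  Δ         -0.01858   -0.05573   -0.03716    0.01858
  eq           3.642      3.544    0.01606    0.09851
  solve Keq expr → x = 0.01858; check Q = 2.357
Then remove 0.03799 M of G.
Step 3:
                   M          C          D          G
  init         3.642      3.544    0.01606    0.06052
  Δ        -0.001637   -0.00491  -0.003273   0.001637
  eq           3.641      3.539    0.01279    0.06215
  solve Keq expr → x = 0.001637; check Q = 2.357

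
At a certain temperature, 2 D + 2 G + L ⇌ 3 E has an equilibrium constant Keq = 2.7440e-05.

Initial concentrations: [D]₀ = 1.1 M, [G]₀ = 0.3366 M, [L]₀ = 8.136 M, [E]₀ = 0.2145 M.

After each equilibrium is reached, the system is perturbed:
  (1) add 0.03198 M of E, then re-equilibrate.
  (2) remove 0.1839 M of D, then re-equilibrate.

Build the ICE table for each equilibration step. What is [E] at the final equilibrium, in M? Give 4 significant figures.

[E]_eq = 0.03839 M

Q₀ = 0.008848 vs Keq = 2.7440e-05 ⇒ Q>K, reverse
Step 1:
                    D           G           L           E
  init            1.1      0.3366       8.136      0.2145
  Δ            0.1158      0.1158     0.05789     -0.1737
  eq            1.216      0.4524       8.194     0.04082
  solve Keq expr → x = -0.05789; check Q = 2.7440e-05
Then add 0.03198 M of E.
Step 2:
                    D           G           L           E
  init          1.216      0.4524       8.194      0.0728
  Δ           0.02019     0.02019      0.0101    -0.03029
  eq            1.236      0.4726       8.204     0.04251
  solve Keq expr → x = -0.0101; check Q = 2.7440e-05
Then remove 0.1839 M of D.
Step 3:
                    D           G           L           E
  init          1.052      0.4726       8.204     0.04251
  Δ          0.002742    0.002742    0.001371   -0.004112
  eq            1.055      0.4753       8.205     0.03839
  solve Keq expr → x = -0.001371; check Q = 2.7440e-05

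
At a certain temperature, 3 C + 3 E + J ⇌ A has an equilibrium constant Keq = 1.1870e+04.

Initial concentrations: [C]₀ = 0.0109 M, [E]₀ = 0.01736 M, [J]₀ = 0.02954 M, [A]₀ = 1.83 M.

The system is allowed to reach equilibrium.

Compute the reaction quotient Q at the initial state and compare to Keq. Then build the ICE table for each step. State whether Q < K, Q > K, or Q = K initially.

Q₀ = 9.1435e+12; Q > K (proceeds reverse)

Q₀ = 9.1435e+12 vs Keq = 1.1870e+04 ⇒ Q>K, reverse
Step 1:
                  C         E         J         A
  init       0.0109   0.01736   0.02954      1.83
  Δ          0.3073    0.3073    0.1024   -0.1024
  eq         0.3182    0.3247     0.132     1.728
  solve Keq expr → x = -0.1024; check Q = 1.1870e+04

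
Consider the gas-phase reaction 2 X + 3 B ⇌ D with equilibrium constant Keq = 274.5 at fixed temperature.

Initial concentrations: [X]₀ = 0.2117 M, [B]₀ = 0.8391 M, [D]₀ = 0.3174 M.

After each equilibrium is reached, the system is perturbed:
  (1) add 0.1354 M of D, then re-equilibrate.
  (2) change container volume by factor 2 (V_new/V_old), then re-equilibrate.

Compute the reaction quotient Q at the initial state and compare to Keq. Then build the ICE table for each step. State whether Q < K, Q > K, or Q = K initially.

Q₀ = 11.99 vs Keq = 274.5 ⇒ Q<K, forward
Step 1:
                    X           B           D
  I            0.2117      0.8391      0.3174
  C           -0.1373     -0.2059     0.06864
  E           0.07443      0.6332       0.386
  solve Keq expr → x = 0.06864; check Q = 274.5
Then add 0.1354 M of D.
Step 2:
                    X           B           D
  I           0.07443      0.6332      0.5214
  C          0.009012     0.01352   -0.004506
  E           0.08344      0.6467      0.5169
  solve Keq expr → x = -0.004506; check Q = 274.5
Then change container volume by factor 2 (V_new/V_old).
Step 3:
                    X           B           D
  I           0.04172      0.3234      0.2585
  C           0.06403     0.09604    -0.03201
  E            0.1057      0.4194      0.2265
  solve Keq expr → x = -0.03201; check Q = 274.5

Q₀ = 11.99; Q < K (proceeds forward)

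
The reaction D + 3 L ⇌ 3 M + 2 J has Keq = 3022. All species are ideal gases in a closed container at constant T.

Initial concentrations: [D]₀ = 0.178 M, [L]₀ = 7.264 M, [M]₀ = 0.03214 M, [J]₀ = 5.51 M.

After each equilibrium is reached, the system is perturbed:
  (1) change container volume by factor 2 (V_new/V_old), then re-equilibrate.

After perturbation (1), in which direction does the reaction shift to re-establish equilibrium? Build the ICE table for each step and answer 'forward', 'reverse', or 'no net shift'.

Q₀ = 1.4774e-05 vs Keq = 3022 ⇒ Q<K, forward
Step 1:
                    D           L           M           J
  Initial       0.178       7.264     0.03214        5.51
  Change       -0.178      -0.534       0.534       0.356
  Equil    6.7774e-06        6.73      0.5661       5.866
  solve Keq expr → x = 0.178; check Q = 3022
Then change container volume by factor 2 (V_new/V_old).
Step 2:
                    D           L           M           J
  Initial  3.3887e-06       3.365      0.2831       2.933
  Change  -1.6942e-06 -5.0827e-06  5.0827e-06  3.3885e-06
  Equil    1.6945e-06       3.365      0.2831       2.933
  solve Keq expr → x = 1.6942e-06; check Q = 3022

Direction: forward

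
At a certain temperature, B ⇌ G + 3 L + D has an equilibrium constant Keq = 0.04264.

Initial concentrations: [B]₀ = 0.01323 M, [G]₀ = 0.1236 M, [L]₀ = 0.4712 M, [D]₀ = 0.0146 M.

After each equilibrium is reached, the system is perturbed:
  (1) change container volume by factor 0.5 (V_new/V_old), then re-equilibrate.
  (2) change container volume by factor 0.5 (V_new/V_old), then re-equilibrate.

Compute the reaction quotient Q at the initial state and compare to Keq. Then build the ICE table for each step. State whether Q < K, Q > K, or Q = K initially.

Q₀ = 0.01427 vs Keq = 0.04264 ⇒ Q<K, forward
Step 1:
                   B          G          L          D
  Initial    0.01323     0.1236     0.4712     0.0146
  Change   -0.005935   0.005935    0.01781   0.005935
  Equil     0.007295     0.1295      0.489    0.02054
  solve Keq expr → x = 0.005935; check Q = 0.04264
Then change container volume by factor 0.5 (V_new/V_old).
Step 2:
                   B          G          L          D
  Initial    0.01459     0.2591      0.978    0.04107
  Change     0.02945   -0.02945   -0.08836   -0.02945
  Equil      0.04404     0.2296     0.8896    0.01162
  solve Keq expr → x = -0.02945; check Q = 0.04264
Then change container volume by factor 0.5 (V_new/V_old).
Step 3:
                   B          G          L          D
  Initial    0.08809     0.4592      1.779    0.02323
  Change     0.02113   -0.02113   -0.06338   -0.02113
  Equil       0.1092     0.4381      1.716   0.002104
  solve Keq expr → x = -0.02113; check Q = 0.04264

Q₀ = 0.01427; Q < K (proceeds forward)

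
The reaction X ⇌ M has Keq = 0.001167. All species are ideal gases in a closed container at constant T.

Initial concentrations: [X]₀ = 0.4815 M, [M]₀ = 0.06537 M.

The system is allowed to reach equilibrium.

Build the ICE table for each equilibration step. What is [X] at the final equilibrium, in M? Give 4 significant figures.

[X]_eq = 0.5462 M

Q₀ = 0.1358 vs Keq = 0.001167 ⇒ Q>K, reverse
Step 1:
                    X           M
  I            0.4815     0.06537
  C           0.06473    -0.06473
  E            0.5462  6.3745e-04
  solve Keq expr → x = -0.06473; check Q = 0.001167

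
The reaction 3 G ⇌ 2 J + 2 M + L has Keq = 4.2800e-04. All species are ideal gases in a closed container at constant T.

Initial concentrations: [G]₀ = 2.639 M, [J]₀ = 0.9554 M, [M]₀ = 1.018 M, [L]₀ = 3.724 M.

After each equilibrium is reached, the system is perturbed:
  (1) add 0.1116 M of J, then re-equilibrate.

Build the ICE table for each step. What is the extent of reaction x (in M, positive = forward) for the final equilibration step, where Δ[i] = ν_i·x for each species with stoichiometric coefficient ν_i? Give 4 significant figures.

x = -0.02575 M

Q₀ = 0.1917 vs Keq = 4.2800e-04 ⇒ Q>K, reverse
Step 1:
                   G          J          M          L
  I            2.639     0.9554      1.018      3.724
  C            1.053    -0.7023    -0.7023    -0.3511
  E            3.692     0.2531     0.3157      3.373
  solve Keq expr → x = -0.3511; check Q = 4.2800e-04
Then add 0.1116 M of J.
Step 2:
                   G          J          M          L
  I            3.692     0.3647     0.3157      3.373
  C          0.07726   -0.05151   -0.05151   -0.02575
  E             3.77     0.3132     0.2642      3.347
  solve Keq expr → x = -0.02575; check Q = 4.2800e-04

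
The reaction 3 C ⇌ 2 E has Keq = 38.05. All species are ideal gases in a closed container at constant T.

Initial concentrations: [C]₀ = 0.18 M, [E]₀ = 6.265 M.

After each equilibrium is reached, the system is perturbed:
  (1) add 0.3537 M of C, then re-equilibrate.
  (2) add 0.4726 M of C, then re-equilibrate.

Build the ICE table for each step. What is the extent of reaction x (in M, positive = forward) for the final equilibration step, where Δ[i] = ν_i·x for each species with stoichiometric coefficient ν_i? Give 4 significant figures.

x = 0.1469 M

Q₀ = 6730 vs Keq = 38.05 ⇒ Q>K, reverse
Step 1:
                    C           E
  init           0.18       6.265
  Δ            0.7741     -0.5161
  eq           0.9541       5.749
  solve Keq expr → x = -0.258; check Q = 38.05
Then add 0.3537 M of C.
Step 2:
                    C           E
  init          1.308       5.749
  Δ           -0.3295      0.2197
  eq           0.9783       5.969
  solve Keq expr → x = 0.1098; check Q = 38.05
Then add 0.4726 M of C.
Step 3:
                    C           E
  init          1.451       5.969
  Δ           -0.4408      0.2938
  eq             1.01       6.262
  solve Keq expr → x = 0.1469; check Q = 38.05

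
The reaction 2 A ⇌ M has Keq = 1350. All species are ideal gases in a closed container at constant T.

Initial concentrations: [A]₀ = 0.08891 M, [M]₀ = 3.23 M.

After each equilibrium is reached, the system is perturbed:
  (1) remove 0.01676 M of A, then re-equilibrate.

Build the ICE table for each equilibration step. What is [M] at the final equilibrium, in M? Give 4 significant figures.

Q₀ = 408.6 vs Keq = 1350 ⇒ Q<K, forward
Step 1:
                    A           M
  I           0.08891        3.23
  C          -0.03985     0.01992
  E           0.04906        3.25
  solve Keq expr → x = 0.01992; check Q = 1350
Then remove 0.01676 M of A.
Step 2:
                    A           M
  I            0.0323        3.25
  C            0.0167   -0.008348
  E             0.049       3.242
  solve Keq expr → x = -0.008348; check Q = 1350

[M]_eq = 3.242 M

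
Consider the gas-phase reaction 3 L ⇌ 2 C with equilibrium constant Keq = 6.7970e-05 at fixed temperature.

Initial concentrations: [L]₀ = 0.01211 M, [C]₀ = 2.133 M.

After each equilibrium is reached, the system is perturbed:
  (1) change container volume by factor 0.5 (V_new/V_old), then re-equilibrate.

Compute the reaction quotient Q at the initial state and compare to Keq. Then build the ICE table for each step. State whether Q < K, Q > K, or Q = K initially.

Q₀ = 2.5618e+06; Q > K (proceeds reverse)

Q₀ = 2.5618e+06 vs Keq = 6.7970e-05 ⇒ Q>K, reverse
Step 1:
                   L          C
  I          0.01211      2.133
  C            3.131     -2.087
  E            3.143    0.04593
  solve Keq expr → x = -1.044; check Q = 6.7970e-05
Then change container volume by factor 0.5 (V_new/V_old).
Step 2:
                   L          C
  I            6.285    0.09186
  C         -0.05455    0.03636
  E            6.231     0.1282
  solve Keq expr → x = 0.01818; check Q = 6.7970e-05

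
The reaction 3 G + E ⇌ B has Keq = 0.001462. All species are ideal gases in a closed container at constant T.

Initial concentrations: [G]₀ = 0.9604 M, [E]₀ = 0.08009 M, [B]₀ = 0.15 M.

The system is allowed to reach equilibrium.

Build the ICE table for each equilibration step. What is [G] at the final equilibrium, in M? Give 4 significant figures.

[G]_eq = 1.408 M

Q₀ = 2.114 vs Keq = 0.001462 ⇒ Q>K, reverse
Step 1:
                   G          E          B
  init        0.9604    0.08009       0.15
  Δ           0.4472     0.1491    -0.1491
  eq           1.408     0.2292 9.3436e-04
  solve Keq expr → x = -0.1491; check Q = 0.001462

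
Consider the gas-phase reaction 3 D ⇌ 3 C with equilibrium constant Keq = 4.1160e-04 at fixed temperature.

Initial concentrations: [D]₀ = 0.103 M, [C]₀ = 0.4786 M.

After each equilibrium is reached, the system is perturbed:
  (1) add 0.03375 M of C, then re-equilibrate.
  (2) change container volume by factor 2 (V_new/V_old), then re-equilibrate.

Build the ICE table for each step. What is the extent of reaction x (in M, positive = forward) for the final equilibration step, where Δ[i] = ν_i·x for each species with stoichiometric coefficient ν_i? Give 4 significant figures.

Q₀ = 100.3 vs Keq = 4.1160e-04 ⇒ Q>K, reverse
Step 1:
                   D          C
  init         0.103     0.4786
  Δ           0.4383    -0.4383
  eq          0.5413    0.04027
  solve Keq expr → x = -0.1461; check Q = 4.1160e-04
Then add 0.03375 M of C.
Step 2:
                   D          C
  init        0.5413    0.07402
  Δ          0.03141   -0.03141
  eq          0.5727     0.0426
  solve Keq expr → x = -0.01047; check Q = 4.1160e-04
Then change container volume by factor 2 (V_new/V_old).
Step 3:
                   D          C
  init        0.2864     0.0213
  Δ                0          0
  eq          0.2864     0.0213
  solve Keq expr → x = 0; check Q = 4.1160e-04

x = 0 M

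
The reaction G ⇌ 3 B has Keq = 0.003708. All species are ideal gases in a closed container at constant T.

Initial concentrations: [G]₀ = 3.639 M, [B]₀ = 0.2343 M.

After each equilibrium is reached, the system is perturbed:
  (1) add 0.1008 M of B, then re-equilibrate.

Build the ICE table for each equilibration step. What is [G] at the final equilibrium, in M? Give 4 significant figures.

Q₀ = 0.003535 vs Keq = 0.003708 ⇒ Q<K, forward
Step 1:
                   G          B
  Initial      3.639     0.2343
  Change   -0.001248   0.003744
  Equil        3.638      0.238
  solve Keq expr → x = 0.001248; check Q = 0.003708
Then add 0.1008 M of B.
Step 2:
                   G          B
  Initial      3.638     0.3388
  Change     0.03336    -0.1001
  Equil        3.671     0.2388
  solve Keq expr → x = -0.03336; check Q = 0.003708

[G]_eq = 3.671 M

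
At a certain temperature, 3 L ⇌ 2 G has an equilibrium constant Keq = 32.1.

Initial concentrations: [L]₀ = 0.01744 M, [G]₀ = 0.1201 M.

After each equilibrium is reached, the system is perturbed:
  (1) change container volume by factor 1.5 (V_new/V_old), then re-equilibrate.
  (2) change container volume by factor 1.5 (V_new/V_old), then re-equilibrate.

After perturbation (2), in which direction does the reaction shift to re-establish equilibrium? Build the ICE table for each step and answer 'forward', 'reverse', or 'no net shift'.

Q₀ = 2719 vs Keq = 32.1 ⇒ Q>K, reverse
Step 1:
                    L           G
  Initial     0.01744      0.1201
  Change      0.04561    -0.03041
  Equil       0.06305     0.08969
  solve Keq expr → x = -0.0152; check Q = 32.1
Then change container volume by factor 1.5 (V_new/V_old).
Step 2:
                    L           G
  Initial     0.04203      0.0598
  Change      0.00447    -0.00298
  Equil        0.0465     0.05682
  solve Keq expr → x = -0.00149; check Q = 32.1
Then change container volume by factor 1.5 (V_new/V_old).
Step 3:
                    L           G
  Initial       0.031     0.03788
  Change     0.003159   -0.002106
  Equil       0.03416     0.03577
  solve Keq expr → x = -0.001053; check Q = 32.1

Direction: reverse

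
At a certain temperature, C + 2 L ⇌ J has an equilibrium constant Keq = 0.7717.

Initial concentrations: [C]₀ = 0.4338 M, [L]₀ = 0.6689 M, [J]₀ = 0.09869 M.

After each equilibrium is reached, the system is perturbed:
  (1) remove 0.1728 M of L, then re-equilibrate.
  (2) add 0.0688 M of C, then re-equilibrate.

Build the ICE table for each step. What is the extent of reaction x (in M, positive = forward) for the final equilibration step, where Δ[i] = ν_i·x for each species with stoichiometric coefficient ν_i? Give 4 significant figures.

Q₀ = 0.5085 vs Keq = 0.7717 ⇒ Q<K, forward
Step 1:
                  C         L         J
  I          0.4338    0.6689   0.09869
  C        -0.02363  -0.04726   0.02363
  E          0.4102    0.6216    0.1223
  solve Keq expr → x = 0.02363; check Q = 0.7717
Then remove 0.1728 M of L.
Step 2:
                  C         L         J
  I          0.4102    0.4488    0.1223
  C          0.0323    0.0646   -0.0323
  E          0.4425    0.5134   0.09002
  solve Keq expr → x = -0.0323; check Q = 0.7717
Then add 0.0688 M of C.
Step 3:
                  C         L         J
  I          0.5113    0.5134   0.09002
  C       -0.007028  -0.01406  0.007028
  E          0.5042    0.4994   0.09704
  solve Keq expr → x = 0.007028; check Q = 0.7717

x = 0.007028 M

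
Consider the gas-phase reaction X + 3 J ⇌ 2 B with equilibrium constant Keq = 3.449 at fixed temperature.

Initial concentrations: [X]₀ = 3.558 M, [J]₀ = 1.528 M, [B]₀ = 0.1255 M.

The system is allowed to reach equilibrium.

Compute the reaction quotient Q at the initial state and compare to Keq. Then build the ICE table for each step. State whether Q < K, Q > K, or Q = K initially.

Q₀ = 0.001241; Q < K (proceeds forward)

Q₀ = 0.001241 vs Keq = 3.449 ⇒ Q<K, forward
Step 1:
                   X          J          B
  I            3.558      1.528     0.1255
  C          -0.3726     -1.118     0.7452
  E            3.185     0.4102     0.8707
  solve Keq expr → x = 0.3726; check Q = 3.449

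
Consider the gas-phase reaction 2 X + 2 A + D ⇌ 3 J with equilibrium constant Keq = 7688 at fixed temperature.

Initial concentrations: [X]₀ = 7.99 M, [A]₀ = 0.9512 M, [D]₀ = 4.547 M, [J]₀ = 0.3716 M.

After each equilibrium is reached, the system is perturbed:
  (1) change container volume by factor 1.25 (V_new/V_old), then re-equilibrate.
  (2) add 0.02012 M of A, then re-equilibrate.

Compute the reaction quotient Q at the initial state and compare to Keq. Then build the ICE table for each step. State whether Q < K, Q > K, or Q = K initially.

Q₀ = 1.9537e-04 vs Keq = 7688 ⇒ Q<K, forward
Step 1:
                  X         A         D         J
  I            7.99    0.9512     4.547    0.3716
  C         -0.9493   -0.9493   -0.4746     1.424
  E           7.041  0.001931     4.072     1.796
  solve Keq expr → x = 0.4746; check Q = 7688
Then change container volume by factor 1.25 (V_new/V_old).
Step 2:
                  X         A         D         J
  I           5.633  0.001545     3.258     1.436
  C       3.8489e-04 3.8489e-04 1.9245e-04 -5.7734e-04
  E           5.633   0.00193     3.258     1.436
  solve Keq expr → x = -1.9245e-04; check Q = 7688
Then add 0.02012 M of A.
Step 3:
                  X         A         D         J
  I           5.633   0.02205     3.258     1.436
  C        -0.02005  -0.02005  -0.01002   0.03007
  E           5.613  0.002001     3.248     1.466
  solve Keq expr → x = 0.01002; check Q = 7688

Q₀ = 1.9537e-04; Q < K (proceeds forward)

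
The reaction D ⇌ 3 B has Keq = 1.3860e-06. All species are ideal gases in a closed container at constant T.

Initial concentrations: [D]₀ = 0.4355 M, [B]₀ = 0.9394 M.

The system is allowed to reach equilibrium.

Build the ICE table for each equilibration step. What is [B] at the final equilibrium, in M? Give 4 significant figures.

Q₀ = 1.904 vs Keq = 1.3860e-06 ⇒ Q>K, reverse
Step 1:
                  D         B
  I          0.4355    0.9394
  C          0.3098   -0.9293
  E          0.7453   0.01011
  solve Keq expr → x = -0.3098; check Q = 1.3860e-06

[B]_eq = 0.01011 M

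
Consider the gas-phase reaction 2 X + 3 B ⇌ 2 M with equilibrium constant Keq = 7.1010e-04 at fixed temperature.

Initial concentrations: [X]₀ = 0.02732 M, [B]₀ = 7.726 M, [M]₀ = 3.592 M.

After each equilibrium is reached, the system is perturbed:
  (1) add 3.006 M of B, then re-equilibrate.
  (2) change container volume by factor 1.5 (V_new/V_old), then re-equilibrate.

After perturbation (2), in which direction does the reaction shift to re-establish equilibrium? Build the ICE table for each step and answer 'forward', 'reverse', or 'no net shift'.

Q₀ = 37.48 vs Keq = 7.1010e-04 ⇒ Q>K, reverse
Step 1:
                    X           B           M
  init        0.02732       7.726       3.592
  Δ             1.867       2.801      -1.867
  eq            1.895       10.53       1.725
  solve Keq expr → x = -0.9337; check Q = 7.1010e-04
Then add 3.006 M of B.
Step 2:
                    X           B           M
  init          1.895       13.53       1.725
  Δ           -0.2948     -0.4422      0.2948
  eq              1.6       13.09       2.019
  solve Keq expr → x = 0.1474; check Q = 7.1010e-04
Then change container volume by factor 1.5 (V_new/V_old).
Step 3:
                    X           B           M
  init          1.067       8.727       1.346
  Δ             0.317      0.4754      -0.317
  eq            1.384       9.203       1.029
  solve Keq expr → x = -0.1585; check Q = 7.1010e-04

Direction: reverse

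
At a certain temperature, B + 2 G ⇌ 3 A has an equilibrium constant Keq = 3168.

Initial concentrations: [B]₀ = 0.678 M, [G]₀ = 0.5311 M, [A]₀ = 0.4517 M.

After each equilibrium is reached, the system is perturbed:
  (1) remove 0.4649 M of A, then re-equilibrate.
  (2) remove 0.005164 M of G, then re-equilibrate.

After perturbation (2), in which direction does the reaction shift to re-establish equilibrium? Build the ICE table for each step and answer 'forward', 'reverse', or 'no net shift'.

Q₀ = 0.4819 vs Keq = 3168 ⇒ Q<K, forward
Step 1:
                  B         G         A
  Initial     0.678    0.5311    0.4517
  Change    -0.2479   -0.4957    0.7436
  Equil      0.4301    0.0354     1.195
  solve Keq expr → x = 0.2479; check Q = 3168
Then remove 0.4649 M of A.
Step 2:
                  B         G         A
  Initial    0.4301    0.0354    0.7304
  Change  -0.008697  -0.01739   0.02609
  Equil      0.4215   0.01801    0.7564
  solve Keq expr → x = 0.008697; check Q = 3168
Then remove 0.005164 M of G.
Step 3:
                  B         G         A
  Initial    0.4215   0.01284    0.7564
  Change   0.002427  0.004854 -0.007281
  Equil      0.4239   0.01769    0.7492
  solve Keq expr → x = -0.002427; check Q = 3168

Direction: reverse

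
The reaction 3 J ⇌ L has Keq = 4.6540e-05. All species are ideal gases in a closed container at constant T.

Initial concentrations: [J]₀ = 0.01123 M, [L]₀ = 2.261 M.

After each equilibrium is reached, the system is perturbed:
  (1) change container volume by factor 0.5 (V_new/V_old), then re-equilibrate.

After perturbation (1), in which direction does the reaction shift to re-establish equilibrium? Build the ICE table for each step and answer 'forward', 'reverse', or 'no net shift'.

Direction: forward

Q₀ = 1.5965e+06 vs Keq = 4.6540e-05 ⇒ Q>K, reverse
Step 1:
                  J         L
  Initial   0.01123     2.261
  Change       6.74    -2.247
  Equil       6.751   0.01432
  solve Keq expr → x = -2.247; check Q = 4.6540e-05
Then change container volume by factor 0.5 (V_new/V_old).
Step 2:
                  J         L
  Initial      13.5   0.02864
  Change    -0.2398   0.07993
  Equil       13.26    0.1086
  solve Keq expr → x = 0.07993; check Q = 4.6540e-05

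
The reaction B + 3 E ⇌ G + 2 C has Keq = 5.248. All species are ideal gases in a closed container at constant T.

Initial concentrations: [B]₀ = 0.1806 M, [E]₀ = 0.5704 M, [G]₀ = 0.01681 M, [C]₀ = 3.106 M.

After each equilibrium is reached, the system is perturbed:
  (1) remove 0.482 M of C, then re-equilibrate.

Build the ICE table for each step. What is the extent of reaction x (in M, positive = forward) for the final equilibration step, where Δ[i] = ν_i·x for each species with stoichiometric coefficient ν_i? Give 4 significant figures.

x = 0.004609 M

Q₀ = 4.839 vs Keq = 5.248 ⇒ Q<K, forward
Step 1:
                   B          E          G          C
  init        0.1806     0.5704    0.01681      3.106
  Δ         -0.00101   -0.00303    0.00101    0.00202
  eq          0.1796     0.5674    0.01782      3.108
  solve Keq expr → x = 0.00101; check Q = 5.248
Then remove 0.482 M of C.
Step 2:
                   B          E          G          C
  init        0.1796     0.5674    0.01782      2.626
  Δ        -0.004609   -0.01383   0.004609   0.009217
  eq           0.175     0.5535    0.02243      2.635
  solve Keq expr → x = 0.004609; check Q = 5.248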